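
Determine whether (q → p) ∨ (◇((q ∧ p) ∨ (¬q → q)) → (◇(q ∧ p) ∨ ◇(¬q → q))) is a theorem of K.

Valid in K

Tableau for the negation ¬((q → p) ∨ (◇((q ∧ p) ∨ (¬q → q)) → (◇(q ∧ p) ∨ ◇(¬q → q)))):
1. ¬((q → p) ∨ (◇((q ∧ p) ∨ (¬q → q)) → (◇(q ∧ p) ∨ ◇(¬q → q)))), w0
2. ¬(q → p), w0
3. ¬(◇((q ∧ p) ∨ (¬q → q)) → (◇(q ∧ p) ∨ ◇(¬q → q))), w0
4. q, w0
5. ¬p, w0
6. ◇((q ∧ p) ∨ (¬q → q)), w0
7. ¬(◇(q ∧ p) ∨ ◇(¬q → q)), w0
8. ¬◇(q ∧ p), w0
9. ¬◇(¬q → q), w0
10. (q ∧ p) ∨ (¬q → q), w1
11. ¬(q ∧ p), w1
12. ¬(¬q → q), w1
13. ¬q, w1
14. ¬q → q, w1
15. ¬p, w1
16. q, w1
Accessibility: w0Rw1
Branch closes: q and ¬q both at w1.
All branches of the negation close; one closing branch shown above.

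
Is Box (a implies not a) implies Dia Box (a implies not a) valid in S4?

Valid

Tableau for the negation not (Box (a implies not a) implies Dia Box (a implies not a)):
1. not (Box (a implies not a) implies Dia Box (a implies not a)), u
2. Box (a implies not a), u
3. not Dia Box (a implies not a), u
4. a implies not a, u
5. not Box (a implies not a), u
6. not a, u
7. not (a implies not a), v
8. a, v
9. a implies not a, v
10. not Box (a implies not a), v
11. not a, v
Accessibility: uRu, uRv, vRv
Branch closes: a and not a both at v.
All branches of the negation close; one closing branch shown above.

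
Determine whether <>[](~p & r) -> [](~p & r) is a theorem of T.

Invalid (countermodel exists)

Tableau for the negation ~(<>[](~p & r) -> [](~p & r)):
1. ~(<>[](~p & r) -> [](~p & r)), w0
2. <>[](~p & r), w0
3. ~[](~p & r), w0
4. [](~p & r), w1
5. ~p & r, w1
6. ~p, w1
7. r, w1
8. ~(~p & r), w2
9. ~r, w2
Accessibility: w0Rw0, w0Rw1, w0Rw2, w1Rw1, w2Rw2
The negation has an open branch (countermodel exists).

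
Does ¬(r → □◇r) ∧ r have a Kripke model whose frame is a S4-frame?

1. ¬(r → □◇r) ∧ r, w0
2. ¬(r → □◇r), w0
3. r, w0
4. ¬□◇r, w0
5. ¬◇r, w1
6. ¬r, w1
Accessibility: w0Rw0, w0Rw1, w1Rw1

Satisfiable (open branch found)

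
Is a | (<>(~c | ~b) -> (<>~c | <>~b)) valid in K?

Yes, valid

Tableau for the negation ~(a | (<>(~c | ~b) -> (<>~c | <>~b))):
1. ~(a | (<>(~c | ~b) -> (<>~c | <>~b))), w0
2. ~a, w0
3. ~(<>(~c | ~b) -> (<>~c | <>~b)), w0
4. <>(~c | ~b), w0
5. ~(<>~c | <>~b), w0
6. ~<>~c, w0
7. ~<>~b, w0
8. ~c | ~b, w1
9. c, w1
10. b, w1
11. ~b, w1
Accessibility: w0Rw1
Branch closes: b and ~b both at w1.
Every branch of the negation's tableau closes; the branch above is one of them.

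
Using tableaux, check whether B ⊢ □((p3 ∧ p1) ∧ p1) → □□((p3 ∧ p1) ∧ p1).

Tableau for the negation ¬(□((p3 ∧ p1) ∧ p1) → □□((p3 ∧ p1) ∧ p1)):
1. ¬(□((p3 ∧ p1) ∧ p1) → □□((p3 ∧ p1) ∧ p1)), w0
2. □((p3 ∧ p1) ∧ p1), w0
3. ¬□□((p3 ∧ p1) ∧ p1), w0
4. (p3 ∧ p1) ∧ p1, w0
5. p3 ∧ p1, w0
6. p1, w0
7. p3, w0
8. ¬□((p3 ∧ p1) ∧ p1), w1
9. (p3 ∧ p1) ∧ p1, w1
10. p3 ∧ p1, w1
11. p1, w1
12. p3, w1
13. ¬((p3 ∧ p1) ∧ p1), w2
14. ¬p1, w2
Accessibility: w0Rw0, w0Rw1, w1Rw0, w1Rw1, w1Rw2, w2Rw1, w2Rw2
The negation has an open branch (countermodel exists).

Invalid (countermodel exists)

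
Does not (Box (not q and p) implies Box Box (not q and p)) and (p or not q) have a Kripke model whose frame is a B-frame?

Satisfiable (open branch found)

1. not (Box (not q and p) implies Box Box (not q and p)) and (p or not q), u
2. not (Box (not q and p) implies Box Box (not q and p)), u   [and-rule on 1]
3. p or not q, u   [and-rule on 1]
4. Box (not q and p), u   [neg-implies-rule on 2]
5. not Box Box (not q and p), u   [neg-implies-rule on 2]
6. not q and p, u   [Box-rule on 4 via uRu]
7. not q, u   [and-rule on 6]
8. p, u   [and-rule on 6]
9. not Box (not q and p), v   [neg-Box-rule on 5: fresh world v, uRv]
10. not q and p, v   [Box-rule on 4 via uRv]
11. not q, v   [and-rule on 10]
12. p, v   [and-rule on 10]
13. not (not q and p), w   [neg-Box-rule on 9: fresh world w, vRw]
14. not p, w   [neg-and-rule on 13 (branches; this branch)]
Accessibility: uRu, uRv, vRu, vRv, vRw, wRv, wRw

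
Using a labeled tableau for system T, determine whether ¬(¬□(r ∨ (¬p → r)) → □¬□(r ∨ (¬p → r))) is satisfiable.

Yes, satisfiable

1. ¬(¬□(r ∨ (¬p → r)) → □¬□(r ∨ (¬p → r))), 0
2. ¬□(r ∨ (¬p → r)), 0
3. ¬□¬□(r ∨ (¬p → r)), 0
4. ¬(r ∨ (¬p → r)), 1
5. ¬r, 1
6. ¬(¬p → r), 1
7. ¬p, 1
8. □(r ∨ (¬p → r)), 2
9. r ∨ (¬p → r), 2
10. ¬p → r, 2
11. r, 2
Accessibility: 0R0, 0R1, 0R2, 1R1, 2R2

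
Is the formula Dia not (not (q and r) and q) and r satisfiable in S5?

1. Dia not (not (q and r) and q) and r, u
2. Dia not (not (q and r) and q), u   [and-rule on 1]
3. r, u   [and-rule on 1]
4. not (not (q and r) and q), v   [Dia-rule on 2: fresh world v, uRv]
5. not q, v   [neg-and-rule on 4 (branches; this branch)]
Accessibility: uRu, uRv, vRu, vRv

Satisfiable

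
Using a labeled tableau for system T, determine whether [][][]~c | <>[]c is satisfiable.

Satisfiable (open branch found)

1. [][][]~c | <>[]c, 0
2. <>[]c, 0
3. []c, 1
4. c, 1
Accessibility: 0R0, 0R1, 1R1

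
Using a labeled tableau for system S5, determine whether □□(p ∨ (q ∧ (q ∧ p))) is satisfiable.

Satisfiable

1. □□(p ∨ (q ∧ (q ∧ p))), w0
2. □(p ∨ (q ∧ (q ∧ p))), w0   [□-rule on 1 via w0Rw0]
3. p ∨ (q ∧ (q ∧ p)), w0   [□-rule on 2 via w0Rw0]
4. q ∧ (q ∧ p), w0   [∨-rule on 3 (branches; this branch)]
5. q, w0   [∧-rule on 4]
6. q ∧ p, w0   [∧-rule on 4]
7. p, w0   [∧-rule on 6]
Accessibility: w0Rw0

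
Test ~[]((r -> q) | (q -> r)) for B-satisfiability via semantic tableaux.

1. ~[]((r -> q) | (q -> r)), u
2. ~((r -> q) | (q -> r)), v   [~[]-rule on 1: fresh world v, uRv]
3. ~(r -> q), v   [~|-rule on 2]
4. ~(q -> r), v   [~|-rule on 2]
5. r, v   [~->-rule on 3]
6. ~q, v   [~->-rule on 3]
7. q, v   [~->-rule on 4]
8. ~r, v   [~->-rule on 4]
Accessibility: uRu, uRv, vRu, vRv
Branch closes: q and ~q both at v.
Every branch closes; the branch above is one of them.

Unsatisfiable (every branch closes)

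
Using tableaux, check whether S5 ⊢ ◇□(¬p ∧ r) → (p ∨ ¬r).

No, not valid

Tableau for the negation ¬(◇□(¬p ∧ r) → (p ∨ ¬r)):
1. ¬(◇□(¬p ∧ r) → (p ∨ ¬r)), 0
2. ◇□(¬p ∧ r), 0
3. ¬(p ∨ ¬r), 0
4. ¬p, 0
5. r, 0
6. □(¬p ∧ r), 1
7. ¬p ∧ r, 0
8. ¬p ∧ r, 1
9. ¬p, 1
10. r, 1
Accessibility: 0R0, 0R1, 1R0, 1R1
The negation has an open branch (countermodel exists).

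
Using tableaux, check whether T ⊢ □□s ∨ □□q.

Invalid (countermodel exists)

Tableau for the negation ¬(□□s ∨ □□q):
1. ¬(□□s ∨ □□q), u
2. ¬□□s, u
3. ¬□□q, u
4. ¬□s, v
5. ¬□q, w
6. ¬s, x
7. ¬q, y
Accessibility: uRu, uRv, uRw, vRv, vRx, wRw, wRy, xRx, yRy
The negation has an open branch (countermodel exists).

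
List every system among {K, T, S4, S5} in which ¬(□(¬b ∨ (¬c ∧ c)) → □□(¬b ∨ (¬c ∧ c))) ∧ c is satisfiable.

K, T

T-tableau for the formula:
1. ¬(□(¬b ∨ (¬c ∧ c)) → □□(¬b ∨ (¬c ∧ c))) ∧ c, u
2. ¬(□(¬b ∨ (¬c ∧ c)) → □□(¬b ∨ (¬c ∧ c))), u
3. c, u
4. □(¬b ∨ (¬c ∧ c)), u
5. ¬□□(¬b ∨ (¬c ∧ c)), u
6. ¬b ∨ (¬c ∧ c), u
7. ¬b, u
8. ¬□(¬b ∨ (¬c ∧ c)), v
9. ¬b ∨ (¬c ∧ c), v
10. ¬b, v
11. ¬(¬b ∨ (¬c ∧ c)), w
12. b, w
13. ¬(¬c ∧ c), w
14. ¬c, w
Accessibility: uRu, uRv, vRv, vRw, wRw
Complete open branch: satisfiable in T, hence also in K (this T-model is also a K-model).
S4-tableau for the formula:
1. ¬(□(¬b ∨ (¬c ∧ c)) → □□(¬b ∨ (¬c ∧ c))) ∧ c, u
2. ¬(□(¬b ∨ (¬c ∧ c)) → □□(¬b ∨ (¬c ∧ c))), u
3. c, u
4. □(¬b ∨ (¬c ∧ c)), u
5. ¬□□(¬b ∨ (¬c ∧ c)), u
6. ¬b ∨ (¬c ∧ c), u
7. ¬b, u
8. ¬□(¬b ∨ (¬c ∧ c)), v
9. ¬b ∨ (¬c ∧ c), v
10. ¬b, v
11. ¬(¬b ∨ (¬c ∧ c)), w
12. b, w
13. ¬(¬c ∧ c), w
14. ¬b ∨ (¬c ∧ c), w
15. ¬c, w
16. ¬c ∧ c, w
17. c, w
Accessibility: uRu, uRv, uRw, vRv, vRw, wRw
Branch closes: c and ¬c both at w.
Every branch closes (one shown): unsatisfiable in S4, hence also in S5 (every S5-frame is an S4-frame).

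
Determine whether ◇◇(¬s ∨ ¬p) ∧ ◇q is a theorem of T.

Tableau for the negation ¬(◇◇(¬s ∨ ¬p) ∧ ◇q):
1. ¬(◇◇(¬s ∨ ¬p) ∧ ◇q), 0
2. ¬◇q, 0   [¬∧-rule on 1 (branches; this branch)]
3. ¬q, 0   [¬◇-rule on 2 via 0R0]
Accessibility: 0R0
The negation has an open branch (countermodel exists).

Not valid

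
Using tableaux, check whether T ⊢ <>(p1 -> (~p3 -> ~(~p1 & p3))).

Valid in T

Tableau for the negation ~<>(p1 -> (~p3 -> ~(~p1 & p3))):
1. ~<>(p1 -> (~p3 -> ~(~p1 & p3))), 0
2. ~(p1 -> (~p3 -> ~(~p1 & p3))), 0   [~<>-rule on 1 via 0R0]
3. p1, 0   [~->-rule on 2]
4. ~(~p3 -> ~(~p1 & p3)), 0   [~->-rule on 2]
5. ~p3, 0   [~->-rule on 4]
6. ~p1 & p3, 0   [~->-rule on 4]
7. ~p1, 0   [&-rule on 6]
8. p3, 0   [&-rule on 6]
Accessibility: 0R0
Branch closes: p1 and ~p1 both at 0.
Every branch of the negation's tableau closes; the branch above is one of them.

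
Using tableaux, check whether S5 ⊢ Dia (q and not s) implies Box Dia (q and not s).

Tableau for the negation not (Dia (q and not s) implies Box Dia (q and not s)):
1. not (Dia (q and not s) implies Box Dia (q and not s)), w0
2. Dia (q and not s), w0   [neg-implies-rule on 1]
3. not Box Dia (q and not s), w0   [neg-implies-rule on 1]
4. q and not s, w1   [Dia-rule on 2: fresh world w1, w0Rw1]
5. q, w1   [and-rule on 4]
6. not s, w1   [and-rule on 4]
7. not Dia (q and not s), w2   [neg-Box-rule on 3: fresh world w2, w0Rw2]
8. not (q and not s), w0   [neg-Dia-rule on 7 via w2Rw0]
9. not (q and not s), w1   [neg-Dia-rule on 7 via w2Rw1]
10. not (q and not s), w2   [neg-Dia-rule on 7 via w2Rw2]
11. s, w0   [neg-and-rule on 8 (branches; this branch)]
12. s, w1   [neg-and-rule on 9 (branches; this branch)]
Accessibility: w0Rw0, w0Rw1, w0Rw2, w1Rw0, w1Rw1, w1Rw2, w2Rw0, w2Rw1, w2Rw2
Branch closes: s and not s both at w1.
All branches of the negation close; one closing branch shown above.

Yes, valid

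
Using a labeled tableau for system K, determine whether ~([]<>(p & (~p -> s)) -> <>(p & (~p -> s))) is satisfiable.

1. ~([]<>(p & (~p -> s)) -> <>(p & (~p -> s))), w0
2. []<>(p & (~p -> s)), w0   [~->-rule on 1]
3. ~<>(p & (~p -> s)), w0   [~->-rule on 1]

Satisfiable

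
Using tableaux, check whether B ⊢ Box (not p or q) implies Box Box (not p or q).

No, not valid

Tableau for the negation not (Box (not p or q) implies Box Box (not p or q)):
1. not (Box (not p or q) implies Box Box (not p or q)), u
2. Box (not p or q), u   [neg-implies-rule on 1]
3. not Box Box (not p or q), u   [neg-implies-rule on 1]
4. not p or q, u   [Box-rule on 2 via uRu]
5. q, u   [or-rule on 4 (branches; this branch)]
6. not Box (not p or q), v   [neg-Box-rule on 3: fresh world v, uRv]
7. not p or q, v   [Box-rule on 2 via uRv]
8. q, v   [or-rule on 7 (branches; this branch)]
9. not (not p or q), w   [neg-Box-rule on 6: fresh world w, vRw]
10. p, w   [neg-or-rule on 9]
11. not q, w   [neg-or-rule on 9]
Accessibility: uRu, uRv, vRu, vRv, vRw, wRv, wRw
The negation has an open branch (countermodel exists).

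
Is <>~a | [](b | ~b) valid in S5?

Tableau for the negation ~(<>~a | [](b | ~b)):
1. ~(<>~a | [](b | ~b)), 0
2. ~<>~a, 0
3. ~[](b | ~b), 0
4. a, 0
5. ~(b | ~b), 1
6. ~b, 1
7. b, 1
Accessibility: 0R0, 0R1, 1R0, 1R1
Branch closes: b and ~b both at 1.
Every branch of the negation's tableau closes; the branch above is one of them.

Yes, valid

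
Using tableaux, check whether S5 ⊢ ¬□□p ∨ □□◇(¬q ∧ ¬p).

Tableau for the negation ¬(¬□□p ∨ □□◇(¬q ∧ ¬p)):
1. ¬(¬□□p ∨ □□◇(¬q ∧ ¬p)), u
2. □□p, u
3. ¬□□◇(¬q ∧ ¬p), u
4. □p, u
5. p, u
6. ¬□◇(¬q ∧ ¬p), v
7. □p, v
8. p, v
9. ¬◇(¬q ∧ ¬p), w
10. □p, w
11. p, w
12. ¬(¬q ∧ ¬p), u
13. ¬(¬q ∧ ¬p), v
14. ¬(¬q ∧ ¬p), w
Accessibility: uRu, uRv, uRw, vRu, vRv, vRw, wRu, wRv, wRw
The negation has an open branch (countermodel exists).

Not valid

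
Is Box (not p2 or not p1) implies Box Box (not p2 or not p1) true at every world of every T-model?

No, not valid

Tableau for the negation not (Box (not p2 or not p1) implies Box Box (not p2 or not p1)):
1. not (Box (not p2 or not p1) implies Box Box (not p2 or not p1)), w0
2. Box (not p2 or not p1), w0
3. not Box Box (not p2 or not p1), w0
4. not p2 or not p1, w0
5. not p1, w0
6. not Box (not p2 or not p1), w1
7. not p2 or not p1, w1
8. not p1, w1
9. not (not p2 or not p1), w2
10. p2, w2
11. p1, w2
Accessibility: w0Rw0, w0Rw1, w1Rw1, w1Rw2, w2Rw2
The negation has an open branch (countermodel exists).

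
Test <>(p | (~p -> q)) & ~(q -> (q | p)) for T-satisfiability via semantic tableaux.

1. <>(p | (~p -> q)) & ~(q -> (q | p)), w0
2. <>(p | (~p -> q)), w0
3. ~(q -> (q | p)), w0
4. q, w0
5. ~(q | p), w0
6. ~q, w0
7. ~p, w0
Accessibility: w0Rw0
Branch closes: q and ~q both at w0.
(One branch shown.) All branches close.

No, unsatisfiable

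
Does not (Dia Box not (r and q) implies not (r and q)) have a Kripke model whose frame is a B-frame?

1. not (Dia Box not (r and q) implies not (r and q)), 0
2. Dia Box not (r and q), 0
3. r and q, 0
4. r, 0
5. q, 0
6. Box not (r and q), 1
7. not (r and q), 0
8. not (r and q), 1
9. not q, 0
Accessibility: 0R0, 0R1, 1R0, 1R1
Branch closes: q and not q both at 0.
(One branch shown.) All branches close.

Unsatisfiable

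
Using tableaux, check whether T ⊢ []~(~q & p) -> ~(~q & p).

Valid

Tableau for the negation ~([]~(~q & p) -> ~(~q & p)):
1. ~([]~(~q & p) -> ~(~q & p)), u
2. []~(~q & p), u
3. ~q & p, u
4. ~q, u
5. p, u
6. ~(~q & p), u
7. ~p, u
Accessibility: uRu
Branch closes: p and ~p both at u.
All branches of the negation close; one closing branch shown above.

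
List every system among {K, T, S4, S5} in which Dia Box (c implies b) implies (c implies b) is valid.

S4-tableau for the negation not (Dia Box (c implies b) implies (c implies b)):
1. not (Dia Box (c implies b) implies (c implies b)), 0
2. Dia Box (c implies b), 0
3. not (c implies b), 0
4. c, 0
5. not b, 0
6. Box (c implies b), 1
7. c implies b, 1
8. b, 1
Accessibility: 0R0, 0R1, 1R1
Complete open branch: countermodel on an S4-frame, so not valid in S4, nor in K, T (the same frame is also a K-frame and a T-frame).
S5-tableau for the negation not (Dia Box (c implies b) implies (c implies b)):
1. not (Dia Box (c implies b) implies (c implies b)), 0
2. Dia Box (c implies b), 0
3. not (c implies b), 0
4. c, 0
5. not b, 0
6. Box (c implies b), 1
7. c implies b, 0
8. c implies b, 1
9. b, 0
Accessibility: 0R0, 0R1, 1R0, 1R1
Branch closes: b and not b both at 0.
Every branch closes (one shown): valid in S5.

S5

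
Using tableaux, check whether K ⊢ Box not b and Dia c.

Tableau for the negation not (Box not b and Dia c):
1. not (Box not b and Dia c), 0
2. not Dia c, 0   [neg-and-rule on 1 (branches; this branch)]
The negation has an open branch (countermodel exists).

Not valid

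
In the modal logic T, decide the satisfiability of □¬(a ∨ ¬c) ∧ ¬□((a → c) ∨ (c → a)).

1. □¬(a ∨ ¬c) ∧ ¬□((a → c) ∨ (c → a)), 0
2. □¬(a ∨ ¬c), 0
3. ¬□((a → c) ∨ (c → a)), 0
4. ¬(a ∨ ¬c), 0
5. ¬a, 0
6. c, 0
7. ¬((a → c) ∨ (c → a)), 1
8. ¬(a → c), 1
9. ¬(c → a), 1
10. a, 1
11. ¬c, 1
12. c, 1
13. ¬a, 1
Accessibility: 0R0, 0R1, 1R1
Branch closes: c and ¬c both at 1.
(One branch shown.) All branches close.

No, unsatisfiable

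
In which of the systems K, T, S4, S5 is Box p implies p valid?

T-tableau for the negation not (Box p implies p):
1. not (Box p implies p), 0
2. Box p, 0
3. not p, 0
4. p, 0
Accessibility: 0R0
Branch closes: p and not p both at 0.
Every branch closes (one shown): valid in T, hence also in S4, S5 (every theorem of T is a theorem of S4 and S5).
K-tableau for the negation not (Box p implies p):
1. not (Box p implies p), 0
2. Box p, 0
3. not p, 0
Complete open branch: countermodel on a K-frame, so not valid in K.

T, S4, S5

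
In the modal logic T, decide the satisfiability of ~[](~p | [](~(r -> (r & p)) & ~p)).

1. ~[](~p | [](~(r -> (r & p)) & ~p)), u
2. ~(~p | [](~(r -> (r & p)) & ~p)), v
3. p, v
4. ~[](~(r -> (r & p)) & ~p), v
5. ~(~(r -> (r & p)) & ~p), w
6. p, w
Accessibility: uRu, uRv, vRv, vRw, wRw

Satisfiable (open branch found)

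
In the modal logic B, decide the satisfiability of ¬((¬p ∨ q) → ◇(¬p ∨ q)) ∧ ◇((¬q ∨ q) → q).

1. ¬((¬p ∨ q) → ◇(¬p ∨ q)) ∧ ◇((¬q ∨ q) → q), 0
2. ¬((¬p ∨ q) → ◇(¬p ∨ q)), 0
3. ◇((¬q ∨ q) → q), 0
4. ¬p ∨ q, 0
5. ¬◇(¬p ∨ q), 0
6. ¬(¬p ∨ q), 0
7. p, 0
8. ¬q, 0
9. q, 0
Accessibility: 0R0
Branch closes: q and ¬q both at 0.
All branches of the tableau close; one closing branch shown above.

Unsatisfiable (every branch closes)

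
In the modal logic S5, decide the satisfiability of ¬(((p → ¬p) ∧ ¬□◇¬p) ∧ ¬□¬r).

1. ¬(((p → ¬p) ∧ ¬□◇¬p) ∧ ¬□¬r), u
2. □¬r, u
3. ¬r, u
Accessibility: uRu

Yes, satisfiable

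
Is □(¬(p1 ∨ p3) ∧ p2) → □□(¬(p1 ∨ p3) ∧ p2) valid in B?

Tableau for the negation ¬(□(¬(p1 ∨ p3) ∧ p2) → □□(¬(p1 ∨ p3) ∧ p2)):
1. ¬(□(¬(p1 ∨ p3) ∧ p2) → □□(¬(p1 ∨ p3) ∧ p2)), u
2. □(¬(p1 ∨ p3) ∧ p2), u
3. ¬□□(¬(p1 ∨ p3) ∧ p2), u
4. ¬(p1 ∨ p3) ∧ p2, u
5. ¬(p1 ∨ p3), u
6. p2, u
7. ¬p1, u
8. ¬p3, u
9. ¬□(¬(p1 ∨ p3) ∧ p2), v
10. ¬(p1 ∨ p3) ∧ p2, v
11. ¬(p1 ∨ p3), v
12. p2, v
13. ¬p1, v
14. ¬p3, v
15. ¬(¬(p1 ∨ p3) ∧ p2), w
16. ¬p2, w
Accessibility: uRu, uRv, vRu, vRv, vRw, wRv, wRw
The negation has an open branch (countermodel exists).

Not valid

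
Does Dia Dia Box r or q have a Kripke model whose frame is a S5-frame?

Yes, satisfiable

1. Dia Dia Box r or q, w0
2. q, w0   [or-rule on 1 (branches; this branch)]
Accessibility: w0Rw0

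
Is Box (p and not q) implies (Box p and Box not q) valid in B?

Tableau for the negation not (Box (p and not q) implies (Box p and Box not q)):
1. not (Box (p and not q) implies (Box p and Box not q)), w0
2. Box (p and not q), w0
3. not (Box p and Box not q), w0
4. p and not q, w0
5. p, w0
6. not q, w0
7. not Box not q, w0
8. q, w1
9. p and not q, w1
10. p, w1
11. not q, w1
Accessibility: w0Rw0, w0Rw1, w1Rw0, w1Rw1
Branch closes: q and not q both at w1.
Every branch of the negation's tableau closes; the branch above is one of them.

Valid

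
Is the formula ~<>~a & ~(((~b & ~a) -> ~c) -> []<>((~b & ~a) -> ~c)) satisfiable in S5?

1. ~<>~a & ~(((~b & ~a) -> ~c) -> []<>((~b & ~a) -> ~c)), w0
2. ~<>~a, w0
3. ~(((~b & ~a) -> ~c) -> []<>((~b & ~a) -> ~c)), w0
4. (~b & ~a) -> ~c, w0
5. ~[]<>((~b & ~a) -> ~c), w0
6. a, w0
7. ~(~b & ~a), w0
8. ~<>((~b & ~a) -> ~c), w1
9. a, w1
10. ~((~b & ~a) -> ~c), w0
11. ~b & ~a, w0
12. c, w0
13. ~b, w0
14. ~a, w0
Accessibility: w0Rw0, w0Rw1, w1Rw0, w1Rw1
Branch closes: a and ~a both at w0.
(One branch shown.) All branches close.

Unsatisfiable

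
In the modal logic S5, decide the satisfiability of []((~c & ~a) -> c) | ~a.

Yes, satisfiable

1. []((~c & ~a) -> c) | ~a, u
2. ~a, u
Accessibility: uRu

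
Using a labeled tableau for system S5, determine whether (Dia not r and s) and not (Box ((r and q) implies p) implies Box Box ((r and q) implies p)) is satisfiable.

No, unsatisfiable

1. (Dia not r and s) and not (Box ((r and q) implies p) implies Box Box ((r and q) implies p)), 0
2. Dia not r and s, 0
3. not (Box ((r and q) implies p) implies Box Box ((r and q) implies p)), 0
4. Dia not r, 0
5. s, 0
6. Box ((r and q) implies p), 0
7. not Box Box ((r and q) implies p), 0
8. (r and q) implies p, 0
9. not (r and q), 0
10. not q, 0
11. not r, 1
12. (r and q) implies p, 1
13. not (r and q), 1
14. not q, 1
15. not Box ((r and q) implies p), 2
16. (r and q) implies p, 2
17. not (r and q), 2
18. not q, 2
19. not ((r and q) implies p), 3
20. r and q, 3
21. not p, 3
22. r, 3
23. q, 3
24. (r and q) implies p, 3
25. not (r and q), 3
26. not q, 3
Accessibility: 0R0, 0R1, 0R2, 0R3, 1R0, 1R1, 1R2, 1R3, 2R0, 2R1, 2R2, 2R3, 3R0, 3R1, 3R2, 3R3
Branch closes: q and not q both at 3.
(One branch shown.) All branches close.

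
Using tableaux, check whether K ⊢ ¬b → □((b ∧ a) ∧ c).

Invalid (countermodel exists)

Tableau for the negation ¬(¬b → □((b ∧ a) ∧ c)):
1. ¬(¬b → □((b ∧ a) ∧ c)), u
2. ¬b, u   [¬→-rule on 1]
3. ¬□((b ∧ a) ∧ c), u   [¬→-rule on 1]
4. ¬((b ∧ a) ∧ c), v   [¬□-rule on 3: fresh world v, uRv]
5. ¬c, v   [¬∧-rule on 4 (branches; this branch)]
Accessibility: uRv
The negation has an open branch (countermodel exists).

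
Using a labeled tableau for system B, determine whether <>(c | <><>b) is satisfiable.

1. <>(c | <><>b), 0
2. c | <><>b, 1
3. <><>b, 1
4. <>b, 2
5. b, 3
Accessibility: 0R0, 0R1, 1R0, 1R1, 1R2, 2R1, 2R2, 2R3, 3R2, 3R3

Yes, satisfiable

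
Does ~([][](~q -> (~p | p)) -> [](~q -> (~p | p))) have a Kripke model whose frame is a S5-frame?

1. ~([][](~q -> (~p | p)) -> [](~q -> (~p | p))), 0
2. [][](~q -> (~p | p)), 0
3. ~[](~q -> (~p | p)), 0
4. [](~q -> (~p | p)), 0
5. ~q -> (~p | p), 0
6. ~p | p, 0
7. p, 0
8. ~(~q -> (~p | p)), 1
9. ~q, 1
10. ~(~p | p), 1
11. p, 1
12. ~p, 1
Accessibility: 0R0, 0R1, 1R0, 1R1
Branch closes: p and ~p both at 1.
Every branch closes; the branch above is one of them.

Unsatisfiable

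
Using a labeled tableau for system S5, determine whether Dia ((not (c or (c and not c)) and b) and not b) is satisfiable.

1. Dia ((not (c or (c and not c)) and b) and not b), u
2. (not (c or (c and not c)) and b) and not b, v
3. not (c or (c and not c)) and b, v
4. not b, v
5. not (c or (c and not c)), v
6. b, v
Accessibility: uRu, uRv, vRu, vRv
Branch closes: b and not b both at v.
(One branch shown.) All branches close.

Unsatisfiable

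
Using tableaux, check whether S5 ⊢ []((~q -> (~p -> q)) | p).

Tableau for the negation ~[]((~q -> (~p -> q)) | p):
1. ~[]((~q -> (~p -> q)) | p), 0
2. ~((~q -> (~p -> q)) | p), 1
3. ~(~q -> (~p -> q)), 1
4. ~p, 1
5. ~q, 1
6. ~(~p -> q), 1
Accessibility: 0R0, 0R1, 1R0, 1R1
The negation has an open branch (countermodel exists).

No, not valid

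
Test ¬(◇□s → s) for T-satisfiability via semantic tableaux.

1. ¬(◇□s → s), w0
2. ◇□s, w0
3. ¬s, w0
4. □s, w1
5. s, w1
Accessibility: w0Rw0, w0Rw1, w1Rw1

Satisfiable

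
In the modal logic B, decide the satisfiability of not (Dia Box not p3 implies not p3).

No, unsatisfiable

1. not (Dia Box not p3 implies not p3), 0
2. Dia Box not p3, 0
3. p3, 0
4. Box not p3, 1
5. not p3, 0
Accessibility: 0R0, 0R1, 1R0, 1R1
Branch closes: p3 and not p3 both at 0.
Every branch closes; the branch above is one of them.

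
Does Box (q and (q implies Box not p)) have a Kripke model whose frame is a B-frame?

Yes, satisfiable

1. Box (q and (q implies Box not p)), w0
2. q and (q implies Box not p), w0
3. q, w0
4. q implies Box not p, w0
5. Box not p, w0
6. not p, w0
Accessibility: w0Rw0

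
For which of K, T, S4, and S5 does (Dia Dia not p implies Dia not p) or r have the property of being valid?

T-tableau for the negation not ((Dia Dia not p implies Dia not p) or r):
1. not ((Dia Dia not p implies Dia not p) or r), w0
2. not (Dia Dia not p implies Dia not p), w0
3. not r, w0
4. Dia Dia not p, w0
5. not Dia not p, w0
6. p, w0
7. Dia not p, w1
8. p, w1
9. not p, w2
Accessibility: w0Rw0, w0Rw1, w1Rw1, w1Rw2, w2Rw2
Complete open branch: countermodel on a T-frame, so not valid in T, nor in K (the same frame is also a K-frame).
S4-tableau for the negation not ((Dia Dia not p implies Dia not p) or r):
1. not ((Dia Dia not p implies Dia not p) or r), w0
2. not (Dia Dia not p implies Dia not p), w0
3. not r, w0
4. Dia Dia not p, w0
5. not Dia not p, w0
6. p, w0
7. Dia not p, w1
8. p, w1
9. not p, w2
10. p, w2
Accessibility: w0Rw0, w0Rw1, w0Rw2, w1Rw1, w1Rw2, w2Rw2
Branch closes: p and not p both at w2.
Every branch closes (one shown): valid in S4, hence also in S5 (every theorem of S4 is a theorem of S5).

S4, S5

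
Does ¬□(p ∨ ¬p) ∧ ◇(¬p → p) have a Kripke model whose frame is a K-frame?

1. ¬□(p ∨ ¬p) ∧ ◇(¬p → p), 0
2. ¬□(p ∨ ¬p), 0   [∧-rule on 1]
3. ◇(¬p → p), 0   [∧-rule on 1]
4. ¬(p ∨ ¬p), 1   [¬□-rule on 2: fresh world 1, 0R1]
5. ¬p, 1   [¬∨-rule on 4]
6. p, 1   [¬∨-rule on 4]
Accessibility: 0R1
Branch closes: p and ¬p both at 1.
(One branch shown.) All branches close.

Unsatisfiable (every branch closes)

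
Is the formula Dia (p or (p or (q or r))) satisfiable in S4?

Satisfiable

1. Dia (p or (p or (q or r))), w0
2. p or (p or (q or r)), w1
3. p or (q or r), w1
4. q or r, w1
5. r, w1
Accessibility: w0Rw0, w0Rw1, w1Rw1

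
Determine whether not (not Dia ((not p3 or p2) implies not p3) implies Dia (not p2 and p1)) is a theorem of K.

Not valid

Tableau for the negation not Dia ((not p3 or p2) implies not p3) implies Dia (not p2 and p1):
1. not Dia ((not p3 or p2) implies not p3) implies Dia (not p2 and p1), 0
2. Dia (not p2 and p1), 0
3. not p2 and p1, 1
4. not p2, 1
5. p1, 1
Accessibility: 0R1
The negation has an open branch (countermodel exists).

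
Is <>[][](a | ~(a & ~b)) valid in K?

Tableau for the negation ~<>[][](a | ~(a & ~b)):
1. ~<>[][](a | ~(a & ~b)), u
The negation has an open branch (countermodel exists).

Not valid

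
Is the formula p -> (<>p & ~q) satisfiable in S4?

1. p -> (<>p & ~q), w0
2. <>p & ~q, w0
3. <>p, w0
4. ~q, w0
5. p, w1
Accessibility: w0Rw0, w0Rw1, w1Rw1

Yes, satisfiable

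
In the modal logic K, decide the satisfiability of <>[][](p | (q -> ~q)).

Yes, satisfiable

1. <>[][](p | (q -> ~q)), u
2. [][](p | (q -> ~q)), v
Accessibility: uRv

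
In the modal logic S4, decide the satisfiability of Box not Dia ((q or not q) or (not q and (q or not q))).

Unsatisfiable

1. Box not Dia ((q or not q) or (not q and (q or not q))), 0
2. not Dia ((q or not q) or (not q and (q or not q))), 0   [Box-rule on 1 via 0R0]
3. not ((q or not q) or (not q and (q or not q))), 0   [neg-Dia-rule on 2 via 0R0]
4. not (q or not q), 0   [neg-or-rule on 3]
5. not (not q and (q or not q)), 0   [neg-or-rule on 3]
6. not q, 0   [neg-or-rule on 4]
7. q, 0   [neg-or-rule on 4]
Accessibility: 0R0
Branch closes: q and not q both at 0.
All branches of the tableau close; one closing branch shown above.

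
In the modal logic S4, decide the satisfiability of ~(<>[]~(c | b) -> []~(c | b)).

Satisfiable (open branch found)

1. ~(<>[]~(c | b) -> []~(c | b)), u
2. <>[]~(c | b), u
3. ~[]~(c | b), u
4. []~(c | b), v
5. ~(c | b), v
6. ~c, v
7. ~b, v
8. c | b, w
9. b, w
Accessibility: uRu, uRv, uRw, vRv, wRw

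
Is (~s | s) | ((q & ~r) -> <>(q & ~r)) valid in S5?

Valid in S5

Tableau for the negation ~((~s | s) | ((q & ~r) -> <>(q & ~r))):
1. ~((~s | s) | ((q & ~r) -> <>(q & ~r))), u
2. ~(~s | s), u
3. ~((q & ~r) -> <>(q & ~r)), u
4. s, u
5. ~s, u
Accessibility: uRu
Branch closes: s and ~s both at u.
Every branch of the negation's tableau closes; the branch above is one of them.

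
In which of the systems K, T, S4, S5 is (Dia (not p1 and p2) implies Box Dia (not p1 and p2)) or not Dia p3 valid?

S5

S5-tableau for the negation not ((Dia (not p1 and p2) implies Box Dia (not p1 and p2)) or not Dia p3):
1. not ((Dia (not p1 and p2) implies Box Dia (not p1 and p2)) or not Dia p3), 0
2. not (Dia (not p1 and p2) implies Box Dia (not p1 and p2)), 0   [neg-or-rule on 1]
3. Dia p3, 0   [neg-or-rule on 1]
4. Dia (not p1 and p2), 0   [neg-implies-rule on 2]
5. not Box Dia (not p1 and p2), 0   [neg-implies-rule on 2]
6. p3, 1   [Dia-rule on 3: fresh world 1, 0R1]
7. not p1 and p2, 2   [Dia-rule on 4: fresh world 2, 0R2]
8. not p1, 2   [and-rule on 7]
9. p2, 2   [and-rule on 7]
10. not Dia (not p1 and p2), 3   [neg-Box-rule on 5: fresh world 3, 0R3]
11. not (not p1 and p2), 0   [neg-Dia-rule on 10 via 3R0]
12. not (not p1 and p2), 1   [neg-Dia-rule on 10 via 3R1]
13. not (not p1 and p2), 2   [neg-Dia-rule on 10 via 3R2]
14. not (not p1 and p2), 3   [neg-Dia-rule on 10 via 3R3]
15. not p2, 0   [neg-and-rule on 11 (branches; this branch)]
16. not p2, 1   [neg-and-rule on 12 (branches; this branch)]
17. not p2, 2   [neg-and-rule on 13 (branches; this branch)]
Accessibility: 0R0, 0R1, 0R2, 0R3, 1R0, 1R1, 1R2, 1R3, 2R0, 2R1, 2R2, 2R3, 3R0, 3R1, 3R2, 3R3
Branch closes: p2 and not p2 both at 2.
Every branch closes (one shown): valid in S5.
S4-tableau for the negation not ((Dia (not p1 and p2) implies Box Dia (not p1 and p2)) or not Dia p3):
1. not ((Dia (not p1 and p2) implies Box Dia (not p1 and p2)) or not Dia p3), 0
2. not (Dia (not p1 and p2) implies Box Dia (not p1 and p2)), 0   [neg-or-rule on 1]
3. Dia p3, 0   [neg-or-rule on 1]
4. Dia (not p1 and p2), 0   [neg-implies-rule on 2]
5. not Box Dia (not p1 and p2), 0   [neg-implies-rule on 2]
6. p3, 1   [Dia-rule on 3: fresh world 1, 0R1]
7. not p1 and p2, 2   [Dia-rule on 4: fresh world 2, 0R2]
8. not p1, 2   [and-rule on 7]
9. p2, 2   [and-rule on 7]
10. not Dia (not p1 and p2), 3   [neg-Box-rule on 5: fresh world 3, 0R3]
11. not (not p1 and p2), 3   [neg-Dia-rule on 10 via 3R3]
12. not p2, 3   [neg-and-rule on 11 (branches; this branch)]
Accessibility: 0R0, 0R1, 0R2, 0R3, 1R1, 2R2, 3R3
Complete open branch: countermodel on an S4-frame, so not valid in S4, nor in K, T (the same frame is also a K-frame and a T-frame).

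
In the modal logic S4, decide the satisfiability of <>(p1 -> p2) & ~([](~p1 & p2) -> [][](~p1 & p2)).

1. <>(p1 -> p2) & ~([](~p1 & p2) -> [][](~p1 & p2)), 0
2. <>(p1 -> p2), 0
3. ~([](~p1 & p2) -> [][](~p1 & p2)), 0
4. [](~p1 & p2), 0
5. ~[][](~p1 & p2), 0
6. ~p1 & p2, 0
7. ~p1, 0
8. p2, 0
9. p1 -> p2, 1
10. ~p1 & p2, 1
11. ~p1, 1
12. p2, 1
13. ~[](~p1 & p2), 2
14. ~p1 & p2, 2
15. ~p1, 2
16. p2, 2
17. ~(~p1 & p2), 3
18. ~p1 & p2, 3
19. ~p1, 3
20. p2, 3
21. ~p2, 3
Accessibility: 0R0, 0R1, 0R2, 0R3, 1R1, 2R2, 2R3, 3R3
Branch closes: p2 and ~p2 both at 3.
Every branch closes; the branch above is one of them.

No, unsatisfiable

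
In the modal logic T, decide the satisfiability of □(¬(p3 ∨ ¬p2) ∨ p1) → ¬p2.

1. □(¬(p3 ∨ ¬p2) ∨ p1) → ¬p2, u
2. ¬p2, u
Accessibility: uRu

Satisfiable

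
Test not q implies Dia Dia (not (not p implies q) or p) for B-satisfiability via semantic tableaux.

Satisfiable

1. not q implies Dia Dia (not (not p implies q) or p), w0
2. Dia Dia (not (not p implies q) or p), w0   [implies-rule on 1 (branches; this branch)]
3. Dia (not (not p implies q) or p), w1   [Dia-rule on 2: fresh world w1, w0Rw1]
4. not (not p implies q) or p, w2   [Dia-rule on 3: fresh world w2, w1Rw2]
5. p, w2   [or-rule on 4 (branches; this branch)]
Accessibility: w0Rw0, w0Rw1, w1Rw0, w1Rw1, w1Rw2, w2Rw1, w2Rw2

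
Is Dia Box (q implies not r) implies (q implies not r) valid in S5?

Valid

Tableau for the negation not (Dia Box (q implies not r) implies (q implies not r)):
1. not (Dia Box (q implies not r) implies (q implies not r)), u
2. Dia Box (q implies not r), u
3. not (q implies not r), u
4. q, u
5. r, u
6. Box (q implies not r), v
7. q implies not r, u
8. q implies not r, v
9. not r, u
Accessibility: uRu, uRv, vRu, vRv
Branch closes: r and not r both at u.
All branches of the negation close; one closing branch shown above.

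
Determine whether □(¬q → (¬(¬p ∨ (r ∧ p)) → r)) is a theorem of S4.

No, not valid

Tableau for the negation ¬□(¬q → (¬(¬p ∨ (r ∧ p)) → r)):
1. ¬□(¬q → (¬(¬p ∨ (r ∧ p)) → r)), u
2. ¬(¬q → (¬(¬p ∨ (r ∧ p)) → r)), v
3. ¬q, v
4. ¬(¬(¬p ∨ (r ∧ p)) → r), v
5. ¬(¬p ∨ (r ∧ p)), v
6. ¬r, v
7. p, v
8. ¬(r ∧ p), v
Accessibility: uRu, uRv, vRv
The negation has an open branch (countermodel exists).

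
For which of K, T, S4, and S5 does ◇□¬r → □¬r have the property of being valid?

S5

S4-tableau for the negation ¬(◇□¬r → □¬r):
1. ¬(◇□¬r → □¬r), 0
2. ◇□¬r, 0
3. ¬□¬r, 0
4. □¬r, 1
5. ¬r, 1
6. r, 2
Accessibility: 0R0, 0R1, 0R2, 1R1, 2R2
Complete open branch: countermodel on an S4-frame, so not valid in S4, nor in K, T (the same frame is also a K-frame and a T-frame).
S5-tableau for the negation ¬(◇□¬r → □¬r):
1. ¬(◇□¬r → □¬r), 0
2. ◇□¬r, 0
3. ¬□¬r, 0
4. □¬r, 1
5. ¬r, 0
6. ¬r, 1
7. r, 2
8. ¬r, 2
Accessibility: 0R0, 0R1, 0R2, 1R0, 1R1, 1R2, 2R0, 2R1, 2R2
Branch closes: r and ¬r both at 2.
Every branch closes (one shown): valid in S5.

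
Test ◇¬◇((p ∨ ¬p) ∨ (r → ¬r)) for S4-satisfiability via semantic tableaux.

1. ◇¬◇((p ∨ ¬p) ∨ (r → ¬r)), 0
2. ¬◇((p ∨ ¬p) ∨ (r → ¬r)), 1
3. ¬((p ∨ ¬p) ∨ (r → ¬r)), 1
4. ¬(p ∨ ¬p), 1
5. ¬(r → ¬r), 1
6. ¬p, 1
7. p, 1
Accessibility: 0R0, 0R1, 1R1
Branch closes: p and ¬p both at 1.
Every branch closes; the branch above is one of them.

Unsatisfiable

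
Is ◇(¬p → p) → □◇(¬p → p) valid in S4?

Tableau for the negation ¬(◇(¬p → p) → □◇(¬p → p)):
1. ¬(◇(¬p → p) → □◇(¬p → p)), 0
2. ◇(¬p → p), 0
3. ¬□◇(¬p → p), 0
4. ¬p → p, 1
5. p, 1
6. ¬◇(¬p → p), 2
7. ¬(¬p → p), 2
8. ¬p, 2
Accessibility: 0R0, 0R1, 0R2, 1R1, 2R2
The negation has an open branch (countermodel exists).

Invalid (countermodel exists)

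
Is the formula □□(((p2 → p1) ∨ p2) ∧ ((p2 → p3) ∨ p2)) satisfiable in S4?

Satisfiable (open branch found)

1. □□(((p2 → p1) ∨ p2) ∧ ((p2 → p3) ∨ p2)), 0
2. □(((p2 → p1) ∨ p2) ∧ ((p2 → p3) ∨ p2)), 0   [□-rule on 1 via 0R0]
3. ((p2 → p1) ∨ p2) ∧ ((p2 → p3) ∨ p2), 0   [□-rule on 2 via 0R0]
4. (p2 → p1) ∨ p2, 0   [∧-rule on 3]
5. (p2 → p3) ∨ p2, 0   [∧-rule on 3]
6. p2, 0   [∨-rule on 4 (branches; this branch)]
Accessibility: 0R0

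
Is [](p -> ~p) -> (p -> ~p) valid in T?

Tableau for the negation ~([](p -> ~p) -> (p -> ~p)):
1. ~([](p -> ~p) -> (p -> ~p)), 0
2. [](p -> ~p), 0
3. ~(p -> ~p), 0
4. p, 0
5. p -> ~p, 0
6. ~p, 0
Accessibility: 0R0
Branch closes: p and ~p both at 0.
All branches of the negation close; one closing branch shown above.

Valid in T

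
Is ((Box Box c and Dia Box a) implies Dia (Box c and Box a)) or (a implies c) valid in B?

Valid in B

Tableau for the negation not (((Box Box c and Dia Box a) implies Dia (Box c and Box a)) or (a implies c)):
1. not (((Box Box c and Dia Box a) implies Dia (Box c and Box a)) or (a implies c)), u
2. not ((Box Box c and Dia Box a) implies Dia (Box c and Box a)), u   [neg-or-rule on 1]
3. not (a implies c), u   [neg-or-rule on 1]
4. Box Box c and Dia Box a, u   [neg-implies-rule on 2]
5. not Dia (Box c and Box a), u   [neg-implies-rule on 2]
6. a, u   [neg-implies-rule on 3]
7. not c, u   [neg-implies-rule on 3]
8. Box Box c, u   [and-rule on 4]
9. Dia Box a, u   [and-rule on 4]
10. not (Box c and Box a), u   [neg-Dia-rule on 5 via uRu]
11. Box c, u   [Box-rule on 8 via uRu]
12. c, u   [Box-rule on 11 via uRu]
Accessibility: uRu
Branch closes: c and not c both at u.
Every branch of the negation's tableau closes; the branch above is one of them.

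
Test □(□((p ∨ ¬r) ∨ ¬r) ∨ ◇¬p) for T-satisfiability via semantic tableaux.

1. □(□((p ∨ ¬r) ∨ ¬r) ∨ ◇¬p), 0
2. □((p ∨ ¬r) ∨ ¬r) ∨ ◇¬p, 0   [□-rule on 1 via 0R0]
3. ◇¬p, 0   [∨-rule on 2 (branches; this branch)]
4. ¬p, 1   [◇-rule on 3: fresh world 1, 0R1]
5. □((p ∨ ¬r) ∨ ¬r) ∨ ◇¬p, 1   [□-rule on 1 via 0R1]
6. ◇¬p, 1   [∨-rule on 5 (branches; this branch)]
7. ¬p, 2   [◇-rule on 6: fresh world 2, 1R2]
Accessibility: 0R0, 0R1, 1R1, 1R2, 2R2

Satisfiable (open branch found)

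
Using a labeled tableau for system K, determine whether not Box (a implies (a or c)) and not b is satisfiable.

1. not Box (a implies (a or c)) and not b, u
2. not Box (a implies (a or c)), u   [and-rule on 1]
3. not b, u   [and-rule on 1]
4. not (a implies (a or c)), v   [neg-Box-rule on 2: fresh world v, uRv]
5. a, v   [neg-implies-rule on 4]
6. not (a or c), v   [neg-implies-rule on 4]
7. not a, v   [neg-or-rule on 6]
8. not c, v   [neg-or-rule on 6]
Accessibility: uRv
Branch closes: a and not a both at v.
Every branch closes; the branch above is one of them.

Unsatisfiable (every branch closes)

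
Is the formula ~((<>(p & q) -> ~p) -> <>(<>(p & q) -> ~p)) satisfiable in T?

Unsatisfiable

1. ~((<>(p & q) -> ~p) -> <>(<>(p & q) -> ~p)), u
2. <>(p & q) -> ~p, u
3. ~<>(<>(p & q) -> ~p), u
4. ~(<>(p & q) -> ~p), u
5. <>(p & q), u
6. p, u
7. ~<>(p & q), u
8. ~(p & q), u
9. ~q, u
10. p & q, v
11. p, v
12. q, v
13. ~(<>(p & q) -> ~p), v
14. <>(p & q), v
15. ~(p & q), v
16. ~q, v
Accessibility: uRu, uRv, vRv
Branch closes: q and ~q both at v.
Every branch closes; the branch above is one of them.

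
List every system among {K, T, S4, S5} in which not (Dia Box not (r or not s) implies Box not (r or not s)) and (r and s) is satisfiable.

K, T, S4

S5-tableau for the formula:
1. not (Dia Box not (r or not s) implies Box not (r or not s)) and (r and s), u
2. not (Dia Box not (r or not s) implies Box not (r or not s)), u
3. r and s, u
4. Dia Box not (r or not s), u
5. not Box not (r or not s), u
6. r, u
7. s, u
8. Box not (r or not s), v
9. not (r or not s), u
10. not r, u
Accessibility: uRu, uRv, vRu, vRv
Branch closes: r and not r both at u.
Every branch closes (one shown): unsatisfiable in S5.
S4-tableau for the formula:
1. not (Dia Box not (r or not s) implies Box not (r or not s)) and (r and s), u
2. not (Dia Box not (r or not s) implies Box not (r or not s)), u
3. r and s, u
4. Dia Box not (r or not s), u
5. not Box not (r or not s), u
6. r, u
7. s, u
8. Box not (r or not s), v
9. not (r or not s), v
10. not r, v
11. s, v
12. r or not s, w
13. not s, w
Accessibility: uRu, uRv, uRw, vRv, wRw
Complete open branch: satisfiable in S4, hence also in K, T (this S4-model is also a K-model and a T-model).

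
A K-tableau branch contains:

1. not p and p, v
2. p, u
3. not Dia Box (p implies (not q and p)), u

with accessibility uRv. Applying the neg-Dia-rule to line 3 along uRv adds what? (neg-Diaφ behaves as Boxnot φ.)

neg-Diaφ behaves as Boxnot φ: propagate the negated body to each accessible world.

not Box (p implies (not q and p)), v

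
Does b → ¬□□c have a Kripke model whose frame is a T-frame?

1. b → ¬□□c, 0
2. ¬□□c, 0   [→-rule on 1 (branches; this branch)]
3. ¬□c, 1   [¬□-rule on 2: fresh world 1, 0R1]
4. ¬c, 2   [¬□-rule on 3: fresh world 2, 1R2]
Accessibility: 0R0, 0R1, 1R1, 1R2, 2R2

Satisfiable (open branch found)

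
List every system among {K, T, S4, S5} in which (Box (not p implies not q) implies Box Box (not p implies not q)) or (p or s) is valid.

S4-tableau for the negation not ((Box (not p implies not q) implies Box Box (not p implies not q)) or (p or s)):
1. not ((Box (not p implies not q) implies Box Box (not p implies not q)) or (p or s)), u
2. not (Box (not p implies not q) implies Box Box (not p implies not q)), u
3. not (p or s), u
4. Box (not p implies not q), u
5. not Box Box (not p implies not q), u
6. not p, u
7. not s, u
8. not p implies not q, u
9. not q, u
10. not Box (not p implies not q), v
11. not p implies not q, v
12. not q, v
13. not (not p implies not q), w
14. not p, w
15. q, w
16. not p implies not q, w
17. not q, w
Accessibility: uRu, uRv, uRw, vRv, vRw, wRw
Branch closes: q and not q both at w.
Every branch closes (one shown): valid in S4, hence also in S5 (every theorem of S4 is a theorem of S5).
T-tableau for the negation not ((Box (not p implies not q) implies Box Box (not p implies not q)) or (p or s)):
1. not ((Box (not p implies not q) implies Box Box (not p implies not q)) or (p or s)), u
2. not (Box (not p implies not q) implies Box Box (not p implies not q)), u
3. not (p or s), u
4. Box (not p implies not q), u
5. not Box Box (not p implies not q), u
6. not p, u
7. not s, u
8. not p implies not q, u
9. not q, u
10. not Box (not p implies not q), v
11. not p implies not q, v
12. not q, v
13. not (not p implies not q), w
14. not p, w
15. q, w
Accessibility: uRu, uRv, vRv, vRw, wRw
Complete open branch: countermodel on a T-frame, so not valid in T, nor in K (the same frame is also a K-frame).

S4, S5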